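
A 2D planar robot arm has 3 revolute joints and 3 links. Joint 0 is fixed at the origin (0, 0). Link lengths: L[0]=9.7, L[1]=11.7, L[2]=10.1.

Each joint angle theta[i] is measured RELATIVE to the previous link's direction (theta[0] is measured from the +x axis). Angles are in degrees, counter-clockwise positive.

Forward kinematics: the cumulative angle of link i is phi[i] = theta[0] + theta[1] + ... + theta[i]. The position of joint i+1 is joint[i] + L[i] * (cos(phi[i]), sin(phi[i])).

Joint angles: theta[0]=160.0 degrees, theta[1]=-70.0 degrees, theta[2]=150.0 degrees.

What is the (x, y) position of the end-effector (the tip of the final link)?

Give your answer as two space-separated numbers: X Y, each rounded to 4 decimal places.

joint[0] = (0.0000, 0.0000)  (base)
link 0: phi[0] = 160 = 160 deg
  cos(160 deg) = -0.9397, sin(160 deg) = 0.3420
  joint[1] = (0.0000, 0.0000) + 9.7 * (-0.9397, 0.3420) = (0.0000 + -9.1150, 0.0000 + 3.3176) = (-9.1150, 3.3176)
link 1: phi[1] = 160 + -70 = 90 deg
  cos(90 deg) = 0.0000, sin(90 deg) = 1.0000
  joint[2] = (-9.1150, 3.3176) + 11.7 * (0.0000, 1.0000) = (-9.1150 + 0.0000, 3.3176 + 11.7000) = (-9.1150, 15.0176)
link 2: phi[2] = 160 + -70 + 150 = 240 deg
  cos(240 deg) = -0.5000, sin(240 deg) = -0.8660
  joint[3] = (-9.1150, 15.0176) + 10.1 * (-0.5000, -0.8660) = (-9.1150 + -5.0500, 15.0176 + -8.7469) = (-14.1650, 6.2707)
End effector: (-14.1650, 6.2707)

Answer: -14.1650 6.2707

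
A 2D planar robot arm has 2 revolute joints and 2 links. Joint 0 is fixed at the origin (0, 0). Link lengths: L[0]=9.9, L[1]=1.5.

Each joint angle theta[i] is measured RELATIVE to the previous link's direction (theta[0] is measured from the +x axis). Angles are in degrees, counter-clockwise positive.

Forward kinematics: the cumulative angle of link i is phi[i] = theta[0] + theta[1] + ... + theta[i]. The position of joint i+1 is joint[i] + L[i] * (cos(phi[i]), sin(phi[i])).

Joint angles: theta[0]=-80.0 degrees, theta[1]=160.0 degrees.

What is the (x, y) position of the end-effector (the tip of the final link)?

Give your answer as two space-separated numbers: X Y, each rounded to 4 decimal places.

joint[0] = (0.0000, 0.0000)  (base)
link 0: phi[0] = -80 = -80 deg
  cos(-80 deg) = 0.1736, sin(-80 deg) = -0.9848
  joint[1] = (0.0000, 0.0000) + 9.9 * (0.1736, -0.9848) = (0.0000 + 1.7191, 0.0000 + -9.7496) = (1.7191, -9.7496)
link 1: phi[1] = -80 + 160 = 80 deg
  cos(80 deg) = 0.1736, sin(80 deg) = 0.9848
  joint[2] = (1.7191, -9.7496) + 1.5 * (0.1736, 0.9848) = (1.7191 + 0.2605, -9.7496 + 1.4772) = (1.9796, -8.2724)
End effector: (1.9796, -8.2724)

Answer: 1.9796 -8.2724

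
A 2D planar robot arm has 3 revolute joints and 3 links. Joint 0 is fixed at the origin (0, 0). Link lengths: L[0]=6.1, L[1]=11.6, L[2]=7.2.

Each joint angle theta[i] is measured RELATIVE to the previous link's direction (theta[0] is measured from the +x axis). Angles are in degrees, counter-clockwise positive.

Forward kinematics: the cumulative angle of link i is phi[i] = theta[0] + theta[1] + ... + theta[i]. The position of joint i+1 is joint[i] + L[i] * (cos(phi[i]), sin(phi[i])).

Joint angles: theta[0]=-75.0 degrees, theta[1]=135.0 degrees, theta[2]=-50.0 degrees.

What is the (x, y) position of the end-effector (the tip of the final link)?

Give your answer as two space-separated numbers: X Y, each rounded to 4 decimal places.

joint[0] = (0.0000, 0.0000)  (base)
link 0: phi[0] = -75 = -75 deg
  cos(-75 deg) = 0.2588, sin(-75 deg) = -0.9659
  joint[1] = (0.0000, 0.0000) + 6.1 * (0.2588, -0.9659) = (0.0000 + 1.5788, 0.0000 + -5.8921) = (1.5788, -5.8921)
link 1: phi[1] = -75 + 135 = 60 deg
  cos(60 deg) = 0.5000, sin(60 deg) = 0.8660
  joint[2] = (1.5788, -5.8921) + 11.6 * (0.5000, 0.8660) = (1.5788 + 5.8000, -5.8921 + 10.0459) = (7.3788, 4.1537)
link 2: phi[2] = -75 + 135 + -50 = 10 deg
  cos(10 deg) = 0.9848, sin(10 deg) = 0.1736
  joint[3] = (7.3788, 4.1537) + 7.2 * (0.9848, 0.1736) = (7.3788 + 7.0906, 4.1537 + 1.2503) = (14.4694, 5.4040)
End effector: (14.4694, 5.4040)

Answer: 14.4694 5.4040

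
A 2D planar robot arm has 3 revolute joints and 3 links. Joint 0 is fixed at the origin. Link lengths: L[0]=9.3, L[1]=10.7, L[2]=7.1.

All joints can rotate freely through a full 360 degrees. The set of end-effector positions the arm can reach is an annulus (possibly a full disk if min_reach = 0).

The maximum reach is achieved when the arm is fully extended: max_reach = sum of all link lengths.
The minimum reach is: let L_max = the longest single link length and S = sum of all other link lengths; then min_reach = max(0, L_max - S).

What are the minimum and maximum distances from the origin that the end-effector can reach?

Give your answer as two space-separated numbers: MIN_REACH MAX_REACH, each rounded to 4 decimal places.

Answer: 0.0000 27.1000

Derivation:
Link lengths: [9.3, 10.7, 7.1]
max_reach = 9.3 + 10.7 + 7.1 = 27.1
L_max = max([9.3, 10.7, 7.1]) = 10.7
S (sum of others) = 27.1 - 10.7 = 16.4
min_reach = max(0, 10.7 - 16.4) = max(0, -5.7) = 0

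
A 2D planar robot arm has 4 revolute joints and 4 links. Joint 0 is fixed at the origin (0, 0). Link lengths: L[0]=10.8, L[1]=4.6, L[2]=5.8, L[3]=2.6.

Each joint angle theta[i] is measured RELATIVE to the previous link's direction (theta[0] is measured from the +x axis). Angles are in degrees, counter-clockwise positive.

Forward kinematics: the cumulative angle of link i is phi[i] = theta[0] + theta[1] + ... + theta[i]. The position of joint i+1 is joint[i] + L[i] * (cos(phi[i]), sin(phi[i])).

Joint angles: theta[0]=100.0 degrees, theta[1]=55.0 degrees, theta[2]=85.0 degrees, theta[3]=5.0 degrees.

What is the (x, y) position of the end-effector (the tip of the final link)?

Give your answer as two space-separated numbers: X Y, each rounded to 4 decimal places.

joint[0] = (0.0000, 0.0000)  (base)
link 0: phi[0] = 100 = 100 deg
  cos(100 deg) = -0.1736, sin(100 deg) = 0.9848
  joint[1] = (0.0000, 0.0000) + 10.8 * (-0.1736, 0.9848) = (0.0000 + -1.8754, 0.0000 + 10.6359) = (-1.8754, 10.6359)
link 1: phi[1] = 100 + 55 = 155 deg
  cos(155 deg) = -0.9063, sin(155 deg) = 0.4226
  joint[2] = (-1.8754, 10.6359) + 4.6 * (-0.9063, 0.4226) = (-1.8754 + -4.1690, 10.6359 + 1.9440) = (-6.0444, 12.5800)
link 2: phi[2] = 100 + 55 + 85 = 240 deg
  cos(240 deg) = -0.5000, sin(240 deg) = -0.8660
  joint[3] = (-6.0444, 12.5800) + 5.8 * (-0.5000, -0.8660) = (-6.0444 + -2.9000, 12.5800 + -5.0229) = (-8.9444, 7.5570)
link 3: phi[3] = 100 + 55 + 85 + 5 = 245 deg
  cos(245 deg) = -0.4226, sin(245 deg) = -0.9063
  joint[4] = (-8.9444, 7.5570) + 2.6 * (-0.4226, -0.9063) = (-8.9444 + -1.0988, 7.5570 + -2.3564) = (-10.0432, 5.2006)
End effector: (-10.0432, 5.2006)

Answer: -10.0432 5.2006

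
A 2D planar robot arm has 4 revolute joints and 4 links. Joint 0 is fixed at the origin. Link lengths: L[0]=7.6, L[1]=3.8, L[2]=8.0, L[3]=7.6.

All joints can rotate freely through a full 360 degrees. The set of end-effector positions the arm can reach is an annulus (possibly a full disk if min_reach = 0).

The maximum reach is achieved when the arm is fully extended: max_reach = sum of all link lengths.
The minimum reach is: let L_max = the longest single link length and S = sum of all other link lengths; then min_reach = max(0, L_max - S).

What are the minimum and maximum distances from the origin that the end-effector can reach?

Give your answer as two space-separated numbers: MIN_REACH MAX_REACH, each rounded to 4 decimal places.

Answer: 0.0000 27.0000

Derivation:
Link lengths: [7.6, 3.8, 8.0, 7.6]
max_reach = 7.6 + 3.8 + 8 + 7.6 = 27
L_max = max([7.6, 3.8, 8.0, 7.6]) = 8
S (sum of others) = 27 - 8 = 19
min_reach = max(0, 8 - 19) = max(0, -11) = 0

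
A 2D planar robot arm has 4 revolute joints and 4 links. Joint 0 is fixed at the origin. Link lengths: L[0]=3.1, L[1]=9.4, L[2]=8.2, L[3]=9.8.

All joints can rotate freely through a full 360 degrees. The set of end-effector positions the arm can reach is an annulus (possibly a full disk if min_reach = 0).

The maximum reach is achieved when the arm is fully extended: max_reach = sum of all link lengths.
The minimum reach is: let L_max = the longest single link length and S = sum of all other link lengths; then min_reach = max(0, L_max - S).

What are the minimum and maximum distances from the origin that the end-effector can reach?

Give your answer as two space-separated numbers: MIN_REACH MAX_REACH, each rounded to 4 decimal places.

Link lengths: [3.1, 9.4, 8.2, 9.8]
max_reach = 3.1 + 9.4 + 8.2 + 9.8 = 30.5
L_max = max([3.1, 9.4, 8.2, 9.8]) = 9.8
S (sum of others) = 30.5 - 9.8 = 20.7
min_reach = max(0, 9.8 - 20.7) = max(0, -10.9) = 0

Answer: 0.0000 30.5000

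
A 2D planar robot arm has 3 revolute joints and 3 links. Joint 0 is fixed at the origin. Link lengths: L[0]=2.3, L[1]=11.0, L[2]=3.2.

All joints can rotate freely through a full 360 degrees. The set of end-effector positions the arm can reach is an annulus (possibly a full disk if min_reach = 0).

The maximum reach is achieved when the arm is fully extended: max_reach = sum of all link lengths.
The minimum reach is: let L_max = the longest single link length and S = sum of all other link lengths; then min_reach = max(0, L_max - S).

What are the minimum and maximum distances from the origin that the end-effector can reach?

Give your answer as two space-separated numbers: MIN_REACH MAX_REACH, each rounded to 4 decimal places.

Link lengths: [2.3, 11.0, 3.2]
max_reach = 2.3 + 11 + 3.2 = 16.5
L_max = max([2.3, 11.0, 3.2]) = 11
S (sum of others) = 16.5 - 11 = 5.5
min_reach = max(0, 11 - 5.5) = max(0, 5.5) = 5.5

Answer: 5.5000 16.5000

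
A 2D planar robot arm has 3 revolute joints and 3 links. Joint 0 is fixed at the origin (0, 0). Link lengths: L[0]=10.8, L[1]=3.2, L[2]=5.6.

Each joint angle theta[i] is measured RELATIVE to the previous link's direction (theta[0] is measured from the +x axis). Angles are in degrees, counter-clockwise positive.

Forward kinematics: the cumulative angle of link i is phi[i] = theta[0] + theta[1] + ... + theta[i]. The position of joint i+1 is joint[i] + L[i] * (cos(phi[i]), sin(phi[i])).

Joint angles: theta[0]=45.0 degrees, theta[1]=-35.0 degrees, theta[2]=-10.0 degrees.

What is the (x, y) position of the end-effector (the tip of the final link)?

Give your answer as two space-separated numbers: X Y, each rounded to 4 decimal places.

joint[0] = (0.0000, 0.0000)  (base)
link 0: phi[0] = 45 = 45 deg
  cos(45 deg) = 0.7071, sin(45 deg) = 0.7071
  joint[1] = (0.0000, 0.0000) + 10.8 * (0.7071, 0.7071) = (0.0000 + 7.6368, 0.0000 + 7.6368) = (7.6368, 7.6368)
link 1: phi[1] = 45 + -35 = 10 deg
  cos(10 deg) = 0.9848, sin(10 deg) = 0.1736
  joint[2] = (7.6368, 7.6368) + 3.2 * (0.9848, 0.1736) = (7.6368 + 3.1514, 7.6368 + 0.5557) = (10.7881, 8.1924)
link 2: phi[2] = 45 + -35 + -10 = 0 deg
  cos(0 deg) = 1.0000, sin(0 deg) = 0.0000
  joint[3] = (10.7881, 8.1924) + 5.6 * (1.0000, 0.0000) = (10.7881 + 5.6000, 8.1924 + 0.0000) = (16.3881, 8.1924)
End effector: (16.3881, 8.1924)

Answer: 16.3881 8.1924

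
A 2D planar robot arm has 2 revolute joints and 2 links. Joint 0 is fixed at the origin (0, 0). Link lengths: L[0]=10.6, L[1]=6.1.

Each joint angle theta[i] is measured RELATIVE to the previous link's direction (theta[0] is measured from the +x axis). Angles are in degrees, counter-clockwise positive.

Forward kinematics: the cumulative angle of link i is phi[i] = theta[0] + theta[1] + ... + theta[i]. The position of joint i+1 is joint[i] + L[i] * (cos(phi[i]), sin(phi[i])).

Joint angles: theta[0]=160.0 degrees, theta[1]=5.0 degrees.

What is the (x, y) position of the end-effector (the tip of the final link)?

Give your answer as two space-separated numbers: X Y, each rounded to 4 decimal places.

joint[0] = (0.0000, 0.0000)  (base)
link 0: phi[0] = 160 = 160 deg
  cos(160 deg) = -0.9397, sin(160 deg) = 0.3420
  joint[1] = (0.0000, 0.0000) + 10.6 * (-0.9397, 0.3420) = (0.0000 + -9.9607, 0.0000 + 3.6254) = (-9.9607, 3.6254)
link 1: phi[1] = 160 + 5 = 165 deg
  cos(165 deg) = -0.9659, sin(165 deg) = 0.2588
  joint[2] = (-9.9607, 3.6254) + 6.1 * (-0.9659, 0.2588) = (-9.9607 + -5.8921, 3.6254 + 1.5788) = (-15.8529, 5.2042)
End effector: (-15.8529, 5.2042)

Answer: -15.8529 5.2042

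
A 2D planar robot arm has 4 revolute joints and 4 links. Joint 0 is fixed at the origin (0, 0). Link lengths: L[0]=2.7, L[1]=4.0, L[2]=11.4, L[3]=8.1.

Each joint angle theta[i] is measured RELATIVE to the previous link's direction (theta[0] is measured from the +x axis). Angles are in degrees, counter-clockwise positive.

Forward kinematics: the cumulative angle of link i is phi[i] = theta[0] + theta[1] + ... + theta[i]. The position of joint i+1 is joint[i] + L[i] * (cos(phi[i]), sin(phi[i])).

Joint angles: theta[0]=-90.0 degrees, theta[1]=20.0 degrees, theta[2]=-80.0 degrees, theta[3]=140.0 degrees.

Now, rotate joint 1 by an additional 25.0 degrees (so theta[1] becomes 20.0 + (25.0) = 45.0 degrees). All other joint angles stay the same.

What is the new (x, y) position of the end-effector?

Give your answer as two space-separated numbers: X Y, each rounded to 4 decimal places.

Answer: 4.1137 -12.7703

Derivation:
joint[0] = (0.0000, 0.0000)  (base)
link 0: phi[0] = -90 = -90 deg
  cos(-90 deg) = 0.0000, sin(-90 deg) = -1.0000
  joint[1] = (0.0000, 0.0000) + 2.7 * (0.0000, -1.0000) = (0.0000 + 0.0000, 0.0000 + -2.7000) = (0.0000, -2.7000)
link 1: phi[1] = -90 + 45 = -45 deg
  cos(-45 deg) = 0.7071, sin(-45 deg) = -0.7071
  joint[2] = (0.0000, -2.7000) + 4 * (0.7071, -0.7071) = (0.0000 + 2.8284, -2.7000 + -2.8284) = (2.8284, -5.5284)
link 2: phi[2] = -90 + 45 + -80 = -125 deg
  cos(-125 deg) = -0.5736, sin(-125 deg) = -0.8192
  joint[3] = (2.8284, -5.5284) + 11.4 * (-0.5736, -0.8192) = (2.8284 + -6.5388, -5.5284 + -9.3383) = (-3.7103, -14.8668)
link 3: phi[3] = -90 + 45 + -80 + 140 = 15 deg
  cos(15 deg) = 0.9659, sin(15 deg) = 0.2588
  joint[4] = (-3.7103, -14.8668) + 8.1 * (0.9659, 0.2588) = (-3.7103 + 7.8240, -14.8668 + 2.0964) = (4.1137, -12.7703)
End effector: (4.1137, -12.7703)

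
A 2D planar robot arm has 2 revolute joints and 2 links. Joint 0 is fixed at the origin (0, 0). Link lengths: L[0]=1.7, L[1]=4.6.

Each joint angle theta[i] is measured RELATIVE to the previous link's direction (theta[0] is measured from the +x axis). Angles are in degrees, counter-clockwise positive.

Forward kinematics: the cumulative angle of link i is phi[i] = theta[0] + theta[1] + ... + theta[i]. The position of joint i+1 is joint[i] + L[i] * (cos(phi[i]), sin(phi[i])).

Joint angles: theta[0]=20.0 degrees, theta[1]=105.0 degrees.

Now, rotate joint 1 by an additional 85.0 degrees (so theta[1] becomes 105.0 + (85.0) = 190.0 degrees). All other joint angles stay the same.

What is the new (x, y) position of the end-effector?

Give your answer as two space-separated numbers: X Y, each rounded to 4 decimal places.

Answer: -2.3862 -1.7186

Derivation:
joint[0] = (0.0000, 0.0000)  (base)
link 0: phi[0] = 20 = 20 deg
  cos(20 deg) = 0.9397, sin(20 deg) = 0.3420
  joint[1] = (0.0000, 0.0000) + 1.7 * (0.9397, 0.3420) = (0.0000 + 1.5975, 0.0000 + 0.5814) = (1.5975, 0.5814)
link 1: phi[1] = 20 + 190 = 210 deg
  cos(210 deg) = -0.8660, sin(210 deg) = -0.5000
  joint[2] = (1.5975, 0.5814) + 4.6 * (-0.8660, -0.5000) = (1.5975 + -3.9837, 0.5814 + -2.3000) = (-2.3862, -1.7186)
End effector: (-2.3862, -1.7186)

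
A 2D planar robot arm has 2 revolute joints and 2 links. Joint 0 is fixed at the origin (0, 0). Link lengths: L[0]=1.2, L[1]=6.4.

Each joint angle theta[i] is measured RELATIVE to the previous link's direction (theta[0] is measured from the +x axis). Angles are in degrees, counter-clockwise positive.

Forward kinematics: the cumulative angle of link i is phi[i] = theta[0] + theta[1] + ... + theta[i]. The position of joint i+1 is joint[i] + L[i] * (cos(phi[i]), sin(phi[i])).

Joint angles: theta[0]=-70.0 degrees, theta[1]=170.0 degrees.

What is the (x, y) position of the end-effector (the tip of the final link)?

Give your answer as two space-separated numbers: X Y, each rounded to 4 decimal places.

joint[0] = (0.0000, 0.0000)  (base)
link 0: phi[0] = -70 = -70 deg
  cos(-70 deg) = 0.3420, sin(-70 deg) = -0.9397
  joint[1] = (0.0000, 0.0000) + 1.2 * (0.3420, -0.9397) = (0.0000 + 0.4104, 0.0000 + -1.1276) = (0.4104, -1.1276)
link 1: phi[1] = -70 + 170 = 100 deg
  cos(100 deg) = -0.1736, sin(100 deg) = 0.9848
  joint[2] = (0.4104, -1.1276) + 6.4 * (-0.1736, 0.9848) = (0.4104 + -1.1113, -1.1276 + 6.3028) = (-0.7009, 5.1751)
End effector: (-0.7009, 5.1751)

Answer: -0.7009 5.1751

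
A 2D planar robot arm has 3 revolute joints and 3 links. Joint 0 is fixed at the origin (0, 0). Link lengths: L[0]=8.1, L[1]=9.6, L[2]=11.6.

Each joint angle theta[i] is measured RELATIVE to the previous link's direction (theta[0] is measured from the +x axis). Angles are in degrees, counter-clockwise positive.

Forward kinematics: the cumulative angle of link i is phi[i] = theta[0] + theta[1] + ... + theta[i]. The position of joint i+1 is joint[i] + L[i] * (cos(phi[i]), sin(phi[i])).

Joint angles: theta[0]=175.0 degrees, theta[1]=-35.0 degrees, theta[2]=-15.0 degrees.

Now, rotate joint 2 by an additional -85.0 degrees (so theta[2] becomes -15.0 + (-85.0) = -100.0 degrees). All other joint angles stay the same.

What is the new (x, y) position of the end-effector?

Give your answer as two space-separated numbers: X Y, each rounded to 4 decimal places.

joint[0] = (0.0000, 0.0000)  (base)
link 0: phi[0] = 175 = 175 deg
  cos(175 deg) = -0.9962, sin(175 deg) = 0.0872
  joint[1] = (0.0000, 0.0000) + 8.1 * (-0.9962, 0.0872) = (0.0000 + -8.0692, 0.0000 + 0.7060) = (-8.0692, 0.7060)
link 1: phi[1] = 175 + -35 = 140 deg
  cos(140 deg) = -0.7660, sin(140 deg) = 0.6428
  joint[2] = (-8.0692, 0.7060) + 9.6 * (-0.7660, 0.6428) = (-8.0692 + -7.3540, 0.7060 + 6.1708) = (-15.4232, 6.8767)
link 2: phi[2] = 175 + -35 + -100 = 40 deg
  cos(40 deg) = 0.7660, sin(40 deg) = 0.6428
  joint[3] = (-15.4232, 6.8767) + 11.6 * (0.7660, 0.6428) = (-15.4232 + 8.8861, 6.8767 + 7.4563) = (-6.5371, 14.3331)
End effector: (-6.5371, 14.3331)

Answer: -6.5371 14.3331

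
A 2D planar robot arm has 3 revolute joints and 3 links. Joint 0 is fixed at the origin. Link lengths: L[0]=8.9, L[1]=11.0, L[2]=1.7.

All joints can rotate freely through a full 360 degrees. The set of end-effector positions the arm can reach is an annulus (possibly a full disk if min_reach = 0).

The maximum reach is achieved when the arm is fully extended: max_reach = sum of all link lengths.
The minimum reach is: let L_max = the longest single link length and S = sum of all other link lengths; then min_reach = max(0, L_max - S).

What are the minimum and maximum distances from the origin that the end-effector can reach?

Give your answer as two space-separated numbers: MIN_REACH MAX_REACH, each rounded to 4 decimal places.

Answer: 0.4000 21.6000

Derivation:
Link lengths: [8.9, 11.0, 1.7]
max_reach = 8.9 + 11 + 1.7 = 21.6
L_max = max([8.9, 11.0, 1.7]) = 11
S (sum of others) = 21.6 - 11 = 10.6
min_reach = max(0, 11 - 10.6) = max(0, 0.4) = 0.4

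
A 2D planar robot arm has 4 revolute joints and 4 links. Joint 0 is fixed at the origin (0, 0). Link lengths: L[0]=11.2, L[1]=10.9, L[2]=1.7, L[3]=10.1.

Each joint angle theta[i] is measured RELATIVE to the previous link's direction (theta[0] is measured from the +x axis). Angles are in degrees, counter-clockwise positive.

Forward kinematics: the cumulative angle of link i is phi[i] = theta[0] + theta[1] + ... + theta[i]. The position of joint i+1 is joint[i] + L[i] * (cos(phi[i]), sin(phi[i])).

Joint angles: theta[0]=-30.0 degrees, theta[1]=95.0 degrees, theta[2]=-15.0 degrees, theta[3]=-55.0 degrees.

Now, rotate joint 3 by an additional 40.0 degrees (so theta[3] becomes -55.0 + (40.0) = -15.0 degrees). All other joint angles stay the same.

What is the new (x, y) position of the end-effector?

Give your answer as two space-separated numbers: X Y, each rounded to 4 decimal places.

joint[0] = (0.0000, 0.0000)  (base)
link 0: phi[0] = -30 = -30 deg
  cos(-30 deg) = 0.8660, sin(-30 deg) = -0.5000
  joint[1] = (0.0000, 0.0000) + 11.2 * (0.8660, -0.5000) = (0.0000 + 9.6995, 0.0000 + -5.6000) = (9.6995, -5.6000)
link 1: phi[1] = -30 + 95 = 65 deg
  cos(65 deg) = 0.4226, sin(65 deg) = 0.9063
  joint[2] = (9.6995, -5.6000) + 10.9 * (0.4226, 0.9063) = (9.6995 + 4.6065, -5.6000 + 9.8788) = (14.3060, 4.2788)
link 2: phi[2] = -30 + 95 + -15 = 50 deg
  cos(50 deg) = 0.6428, sin(50 deg) = 0.7660
  joint[3] = (14.3060, 4.2788) + 1.7 * (0.6428, 0.7660) = (14.3060 + 1.0927, 4.2788 + 1.3023) = (15.3988, 5.5810)
link 3: phi[3] = -30 + 95 + -15 + -15 = 35 deg
  cos(35 deg) = 0.8192, sin(35 deg) = 0.5736
  joint[4] = (15.3988, 5.5810) + 10.1 * (0.8192, 0.5736) = (15.3988 + 8.2734, 5.5810 + 5.7931) = (23.6722, 11.3742)
End effector: (23.6722, 11.3742)

Answer: 23.6722 11.3742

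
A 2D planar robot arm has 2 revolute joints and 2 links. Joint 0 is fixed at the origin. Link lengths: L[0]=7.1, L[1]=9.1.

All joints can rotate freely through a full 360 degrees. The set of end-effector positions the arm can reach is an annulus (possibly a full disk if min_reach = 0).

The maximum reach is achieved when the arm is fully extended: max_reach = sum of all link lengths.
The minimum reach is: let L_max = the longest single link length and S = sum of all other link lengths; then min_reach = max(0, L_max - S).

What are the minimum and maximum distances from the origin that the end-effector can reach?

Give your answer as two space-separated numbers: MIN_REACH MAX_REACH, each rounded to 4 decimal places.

Link lengths: [7.1, 9.1]
max_reach = 7.1 + 9.1 = 16.2
L_max = max([7.1, 9.1]) = 9.1
S (sum of others) = 16.2 - 9.1 = 7.1
min_reach = max(0, 9.1 - 7.1) = max(0, 2) = 2

Answer: 2.0000 16.2000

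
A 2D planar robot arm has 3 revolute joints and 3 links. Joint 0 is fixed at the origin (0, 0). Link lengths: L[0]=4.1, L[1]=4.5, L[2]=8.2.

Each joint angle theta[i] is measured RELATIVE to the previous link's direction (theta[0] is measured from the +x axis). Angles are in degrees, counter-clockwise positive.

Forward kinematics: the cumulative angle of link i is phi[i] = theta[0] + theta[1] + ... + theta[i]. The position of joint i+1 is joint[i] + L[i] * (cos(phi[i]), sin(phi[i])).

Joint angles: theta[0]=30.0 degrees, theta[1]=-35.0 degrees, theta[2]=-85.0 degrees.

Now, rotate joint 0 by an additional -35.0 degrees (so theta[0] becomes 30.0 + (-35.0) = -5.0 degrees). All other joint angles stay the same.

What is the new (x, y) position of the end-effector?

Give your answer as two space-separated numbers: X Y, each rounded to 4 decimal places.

joint[0] = (0.0000, 0.0000)  (base)
link 0: phi[0] = -5 = -5 deg
  cos(-5 deg) = 0.9962, sin(-5 deg) = -0.0872
  joint[1] = (0.0000, 0.0000) + 4.1 * (0.9962, -0.0872) = (0.0000 + 4.0844, 0.0000 + -0.3573) = (4.0844, -0.3573)
link 1: phi[1] = -5 + -35 = -40 deg
  cos(-40 deg) = 0.7660, sin(-40 deg) = -0.6428
  joint[2] = (4.0844, -0.3573) + 4.5 * (0.7660, -0.6428) = (4.0844 + 3.4472, -0.3573 + -2.8925) = (7.5316, -3.2499)
link 2: phi[2] = -5 + -35 + -85 = -125 deg
  cos(-125 deg) = -0.5736, sin(-125 deg) = -0.8192
  joint[3] = (7.5316, -3.2499) + 8.2 * (-0.5736, -0.8192) = (7.5316 + -4.7033, -3.2499 + -6.7170) = (2.8283, -9.9669)
End effector: (2.8283, -9.9669)

Answer: 2.8283 -9.9669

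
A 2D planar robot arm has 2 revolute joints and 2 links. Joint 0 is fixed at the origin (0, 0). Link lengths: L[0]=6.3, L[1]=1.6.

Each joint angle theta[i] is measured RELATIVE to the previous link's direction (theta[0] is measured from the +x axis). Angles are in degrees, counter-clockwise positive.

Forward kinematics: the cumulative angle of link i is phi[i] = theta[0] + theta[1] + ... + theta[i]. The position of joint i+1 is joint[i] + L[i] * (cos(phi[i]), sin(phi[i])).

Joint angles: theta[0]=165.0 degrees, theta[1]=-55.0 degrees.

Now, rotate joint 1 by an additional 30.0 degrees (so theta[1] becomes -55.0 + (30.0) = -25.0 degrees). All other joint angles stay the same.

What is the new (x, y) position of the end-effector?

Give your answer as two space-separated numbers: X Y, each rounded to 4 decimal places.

Answer: -7.3110 2.6590

Derivation:
joint[0] = (0.0000, 0.0000)  (base)
link 0: phi[0] = 165 = 165 deg
  cos(165 deg) = -0.9659, sin(165 deg) = 0.2588
  joint[1] = (0.0000, 0.0000) + 6.3 * (-0.9659, 0.2588) = (0.0000 + -6.0853, 0.0000 + 1.6306) = (-6.0853, 1.6306)
link 1: phi[1] = 165 + -25 = 140 deg
  cos(140 deg) = -0.7660, sin(140 deg) = 0.6428
  joint[2] = (-6.0853, 1.6306) + 1.6 * (-0.7660, 0.6428) = (-6.0853 + -1.2257, 1.6306 + 1.0285) = (-7.3110, 2.6590)
End effector: (-7.3110, 2.6590)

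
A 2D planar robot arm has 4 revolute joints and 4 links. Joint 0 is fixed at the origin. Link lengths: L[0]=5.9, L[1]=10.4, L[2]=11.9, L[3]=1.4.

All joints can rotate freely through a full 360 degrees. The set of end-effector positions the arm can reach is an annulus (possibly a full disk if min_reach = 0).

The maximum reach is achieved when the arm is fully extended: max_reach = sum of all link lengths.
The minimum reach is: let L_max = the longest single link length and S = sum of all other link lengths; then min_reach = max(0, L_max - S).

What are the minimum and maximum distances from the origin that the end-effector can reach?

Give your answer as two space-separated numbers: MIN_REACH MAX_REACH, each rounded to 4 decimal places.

Answer: 0.0000 29.6000

Derivation:
Link lengths: [5.9, 10.4, 11.9, 1.4]
max_reach = 5.9 + 10.4 + 11.9 + 1.4 = 29.6
L_max = max([5.9, 10.4, 11.9, 1.4]) = 11.9
S (sum of others) = 29.6 - 11.9 = 17.7
min_reach = max(0, 11.9 - 17.7) = max(0, -5.8) = 0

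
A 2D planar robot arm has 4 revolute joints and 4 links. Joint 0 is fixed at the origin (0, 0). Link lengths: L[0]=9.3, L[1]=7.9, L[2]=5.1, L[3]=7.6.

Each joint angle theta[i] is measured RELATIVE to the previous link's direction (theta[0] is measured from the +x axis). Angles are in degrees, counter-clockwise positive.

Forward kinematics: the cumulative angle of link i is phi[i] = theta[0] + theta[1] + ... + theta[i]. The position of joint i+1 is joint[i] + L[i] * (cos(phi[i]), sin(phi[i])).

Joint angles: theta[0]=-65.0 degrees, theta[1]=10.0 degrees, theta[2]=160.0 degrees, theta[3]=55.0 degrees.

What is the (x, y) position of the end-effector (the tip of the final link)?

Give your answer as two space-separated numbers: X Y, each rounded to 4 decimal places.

joint[0] = (0.0000, 0.0000)  (base)
link 0: phi[0] = -65 = -65 deg
  cos(-65 deg) = 0.4226, sin(-65 deg) = -0.9063
  joint[1] = (0.0000, 0.0000) + 9.3 * (0.4226, -0.9063) = (0.0000 + 3.9303, 0.0000 + -8.4287) = (3.9303, -8.4287)
link 1: phi[1] = -65 + 10 = -55 deg
  cos(-55 deg) = 0.5736, sin(-55 deg) = -0.8192
  joint[2] = (3.9303, -8.4287) + 7.9 * (0.5736, -0.8192) = (3.9303 + 4.5313, -8.4287 + -6.4713) = (8.4616, -14.9000)
link 2: phi[2] = -65 + 10 + 160 = 105 deg
  cos(105 deg) = -0.2588, sin(105 deg) = 0.9659
  joint[3] = (8.4616, -14.9000) + 5.1 * (-0.2588, 0.9659) = (8.4616 + -1.3200, -14.9000 + 4.9262) = (7.1416, -9.9737)
link 3: phi[3] = -65 + 10 + 160 + 55 = 160 deg
  cos(160 deg) = -0.9397, sin(160 deg) = 0.3420
  joint[4] = (7.1416, -9.9737) + 7.6 * (-0.9397, 0.3420) = (7.1416 + -7.1417, -9.9737 + 2.5994) = (-0.0000, -7.3744)
End effector: (-0.0000, -7.3744)

Answer: -0.0000 -7.3744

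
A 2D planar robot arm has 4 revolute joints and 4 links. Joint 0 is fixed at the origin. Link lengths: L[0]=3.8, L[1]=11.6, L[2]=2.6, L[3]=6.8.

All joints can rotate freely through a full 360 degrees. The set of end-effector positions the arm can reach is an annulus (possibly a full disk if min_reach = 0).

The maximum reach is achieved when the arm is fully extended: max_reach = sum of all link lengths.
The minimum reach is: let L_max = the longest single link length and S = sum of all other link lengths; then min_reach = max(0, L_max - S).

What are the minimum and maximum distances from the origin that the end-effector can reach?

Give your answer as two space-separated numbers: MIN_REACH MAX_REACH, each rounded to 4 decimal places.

Link lengths: [3.8, 11.6, 2.6, 6.8]
max_reach = 3.8 + 11.6 + 2.6 + 6.8 = 24.8
L_max = max([3.8, 11.6, 2.6, 6.8]) = 11.6
S (sum of others) = 24.8 - 11.6 = 13.2
min_reach = max(0, 11.6 - 13.2) = max(0, -1.6) = 0

Answer: 0.0000 24.8000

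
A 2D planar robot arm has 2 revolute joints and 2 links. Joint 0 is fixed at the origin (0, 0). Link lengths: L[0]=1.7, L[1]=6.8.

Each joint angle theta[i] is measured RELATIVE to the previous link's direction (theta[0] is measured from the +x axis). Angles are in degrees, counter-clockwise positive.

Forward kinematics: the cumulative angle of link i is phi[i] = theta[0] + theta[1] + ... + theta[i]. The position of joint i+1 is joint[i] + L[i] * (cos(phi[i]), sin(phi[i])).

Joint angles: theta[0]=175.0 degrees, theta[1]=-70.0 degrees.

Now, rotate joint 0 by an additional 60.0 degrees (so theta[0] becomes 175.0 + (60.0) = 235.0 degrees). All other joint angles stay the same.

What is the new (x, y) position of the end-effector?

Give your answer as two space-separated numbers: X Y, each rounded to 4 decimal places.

Answer: -7.5434 0.3674

Derivation:
joint[0] = (0.0000, 0.0000)  (base)
link 0: phi[0] = 235 = 235 deg
  cos(235 deg) = -0.5736, sin(235 deg) = -0.8192
  joint[1] = (0.0000, 0.0000) + 1.7 * (-0.5736, -0.8192) = (0.0000 + -0.9751, 0.0000 + -1.3926) = (-0.9751, -1.3926)
link 1: phi[1] = 235 + -70 = 165 deg
  cos(165 deg) = -0.9659, sin(165 deg) = 0.2588
  joint[2] = (-0.9751, -1.3926) + 6.8 * (-0.9659, 0.2588) = (-0.9751 + -6.5683, -1.3926 + 1.7600) = (-7.5434, 0.3674)
End effector: (-7.5434, 0.3674)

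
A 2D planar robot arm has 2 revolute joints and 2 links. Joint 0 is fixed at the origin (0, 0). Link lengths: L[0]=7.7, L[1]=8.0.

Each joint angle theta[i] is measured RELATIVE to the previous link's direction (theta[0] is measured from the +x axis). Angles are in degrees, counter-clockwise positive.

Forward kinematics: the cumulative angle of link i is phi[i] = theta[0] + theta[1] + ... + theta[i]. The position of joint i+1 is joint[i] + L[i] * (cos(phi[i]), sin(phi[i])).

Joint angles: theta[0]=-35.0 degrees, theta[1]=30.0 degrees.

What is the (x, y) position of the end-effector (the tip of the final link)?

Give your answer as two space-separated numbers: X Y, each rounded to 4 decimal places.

Answer: 14.2770 -5.1138

Derivation:
joint[0] = (0.0000, 0.0000)  (base)
link 0: phi[0] = -35 = -35 deg
  cos(-35 deg) = 0.8192, sin(-35 deg) = -0.5736
  joint[1] = (0.0000, 0.0000) + 7.7 * (0.8192, -0.5736) = (0.0000 + 6.3075, 0.0000 + -4.4165) = (6.3075, -4.4165)
link 1: phi[1] = -35 + 30 = -5 deg
  cos(-5 deg) = 0.9962, sin(-5 deg) = -0.0872
  joint[2] = (6.3075, -4.4165) + 8 * (0.9962, -0.0872) = (6.3075 + 7.9696, -4.4165 + -0.6972) = (14.2770, -5.1138)
End effector: (14.2770, -5.1138)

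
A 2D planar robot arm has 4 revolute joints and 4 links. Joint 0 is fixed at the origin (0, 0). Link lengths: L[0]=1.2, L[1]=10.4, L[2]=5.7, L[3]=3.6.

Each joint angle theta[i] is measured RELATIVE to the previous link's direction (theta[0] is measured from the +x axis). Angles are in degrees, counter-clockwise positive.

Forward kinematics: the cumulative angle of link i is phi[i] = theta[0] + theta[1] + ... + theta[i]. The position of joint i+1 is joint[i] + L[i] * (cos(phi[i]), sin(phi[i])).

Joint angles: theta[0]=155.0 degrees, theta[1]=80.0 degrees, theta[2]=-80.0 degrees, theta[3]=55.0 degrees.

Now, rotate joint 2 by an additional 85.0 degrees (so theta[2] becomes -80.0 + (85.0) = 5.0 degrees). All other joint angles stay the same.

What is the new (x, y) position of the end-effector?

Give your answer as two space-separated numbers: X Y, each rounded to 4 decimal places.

Answer: -8.3813 -16.2111

Derivation:
joint[0] = (0.0000, 0.0000)  (base)
link 0: phi[0] = 155 = 155 deg
  cos(155 deg) = -0.9063, sin(155 deg) = 0.4226
  joint[1] = (0.0000, 0.0000) + 1.2 * (-0.9063, 0.4226) = (0.0000 + -1.0876, 0.0000 + 0.5071) = (-1.0876, 0.5071)
link 1: phi[1] = 155 + 80 = 235 deg
  cos(235 deg) = -0.5736, sin(235 deg) = -0.8192
  joint[2] = (-1.0876, 0.5071) + 10.4 * (-0.5736, -0.8192) = (-1.0876 + -5.9652, 0.5071 + -8.5192) = (-7.0528, -8.0120)
link 2: phi[2] = 155 + 80 + 5 = 240 deg
  cos(240 deg) = -0.5000, sin(240 deg) = -0.8660
  joint[3] = (-7.0528, -8.0120) + 5.7 * (-0.5000, -0.8660) = (-7.0528 + -2.8500, -8.0120 + -4.9363) = (-9.9028, -12.9484)
link 3: phi[3] = 155 + 80 + 5 + 55 = 295 deg
  cos(295 deg) = 0.4226, sin(295 deg) = -0.9063
  joint[4] = (-9.9028, -12.9484) + 3.6 * (0.4226, -0.9063) = (-9.9028 + 1.5214, -12.9484 + -3.2627) = (-8.3813, -16.2111)
End effector: (-8.3813, -16.2111)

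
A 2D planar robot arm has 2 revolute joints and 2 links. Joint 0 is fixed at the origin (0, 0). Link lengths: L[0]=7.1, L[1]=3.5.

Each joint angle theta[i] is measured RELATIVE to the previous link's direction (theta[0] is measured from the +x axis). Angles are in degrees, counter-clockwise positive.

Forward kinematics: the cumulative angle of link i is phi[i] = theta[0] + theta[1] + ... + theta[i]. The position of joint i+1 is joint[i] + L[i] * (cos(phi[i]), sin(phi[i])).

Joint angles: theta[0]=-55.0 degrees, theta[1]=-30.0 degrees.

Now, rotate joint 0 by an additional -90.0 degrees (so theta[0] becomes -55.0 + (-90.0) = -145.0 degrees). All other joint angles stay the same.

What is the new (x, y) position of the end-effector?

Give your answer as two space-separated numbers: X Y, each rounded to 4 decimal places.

Answer: -9.3027 -4.3774

Derivation:
joint[0] = (0.0000, 0.0000)  (base)
link 0: phi[0] = -145 = -145 deg
  cos(-145 deg) = -0.8192, sin(-145 deg) = -0.5736
  joint[1] = (0.0000, 0.0000) + 7.1 * (-0.8192, -0.5736) = (0.0000 + -5.8160, 0.0000 + -4.0724) = (-5.8160, -4.0724)
link 1: phi[1] = -145 + -30 = -175 deg
  cos(-175 deg) = -0.9962, sin(-175 deg) = -0.0872
  joint[2] = (-5.8160, -4.0724) + 3.5 * (-0.9962, -0.0872) = (-5.8160 + -3.4867, -4.0724 + -0.3050) = (-9.3027, -4.3774)
End effector: (-9.3027, -4.3774)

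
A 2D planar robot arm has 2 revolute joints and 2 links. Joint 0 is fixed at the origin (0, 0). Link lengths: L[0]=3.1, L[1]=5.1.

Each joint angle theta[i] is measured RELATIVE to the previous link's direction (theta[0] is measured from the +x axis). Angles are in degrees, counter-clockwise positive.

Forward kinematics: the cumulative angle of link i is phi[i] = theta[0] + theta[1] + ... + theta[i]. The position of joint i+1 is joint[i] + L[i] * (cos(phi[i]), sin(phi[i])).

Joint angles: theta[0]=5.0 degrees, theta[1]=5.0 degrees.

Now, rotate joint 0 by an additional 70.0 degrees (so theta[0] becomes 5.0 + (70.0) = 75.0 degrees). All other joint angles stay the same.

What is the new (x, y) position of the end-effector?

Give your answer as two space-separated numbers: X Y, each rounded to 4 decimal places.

joint[0] = (0.0000, 0.0000)  (base)
link 0: phi[0] = 75 = 75 deg
  cos(75 deg) = 0.2588, sin(75 deg) = 0.9659
  joint[1] = (0.0000, 0.0000) + 3.1 * (0.2588, 0.9659) = (0.0000 + 0.8023, 0.0000 + 2.9944) = (0.8023, 2.9944)
link 1: phi[1] = 75 + 5 = 80 deg
  cos(80 deg) = 0.1736, sin(80 deg) = 0.9848
  joint[2] = (0.8023, 2.9944) + 5.1 * (0.1736, 0.9848) = (0.8023 + 0.8856, 2.9944 + 5.0225) = (1.6879, 8.0169)
End effector: (1.6879, 8.0169)

Answer: 1.6879 8.0169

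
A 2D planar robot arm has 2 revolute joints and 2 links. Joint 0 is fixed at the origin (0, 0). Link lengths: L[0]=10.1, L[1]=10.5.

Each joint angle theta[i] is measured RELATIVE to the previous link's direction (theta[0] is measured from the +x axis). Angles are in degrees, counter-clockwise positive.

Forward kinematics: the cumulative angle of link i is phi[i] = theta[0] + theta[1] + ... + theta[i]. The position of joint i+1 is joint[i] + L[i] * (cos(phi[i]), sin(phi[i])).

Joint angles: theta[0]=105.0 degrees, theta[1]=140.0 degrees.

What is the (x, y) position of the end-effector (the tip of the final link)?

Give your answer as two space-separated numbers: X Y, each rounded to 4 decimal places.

joint[0] = (0.0000, 0.0000)  (base)
link 0: phi[0] = 105 = 105 deg
  cos(105 deg) = -0.2588, sin(105 deg) = 0.9659
  joint[1] = (0.0000, 0.0000) + 10.1 * (-0.2588, 0.9659) = (0.0000 + -2.6141, 0.0000 + 9.7559) = (-2.6141, 9.7559)
link 1: phi[1] = 105 + 140 = 245 deg
  cos(245 deg) = -0.4226, sin(245 deg) = -0.9063
  joint[2] = (-2.6141, 9.7559) + 10.5 * (-0.4226, -0.9063) = (-2.6141 + -4.4375, 9.7559 + -9.5162) = (-7.0516, 0.2396)
End effector: (-7.0516, 0.2396)

Answer: -7.0516 0.2396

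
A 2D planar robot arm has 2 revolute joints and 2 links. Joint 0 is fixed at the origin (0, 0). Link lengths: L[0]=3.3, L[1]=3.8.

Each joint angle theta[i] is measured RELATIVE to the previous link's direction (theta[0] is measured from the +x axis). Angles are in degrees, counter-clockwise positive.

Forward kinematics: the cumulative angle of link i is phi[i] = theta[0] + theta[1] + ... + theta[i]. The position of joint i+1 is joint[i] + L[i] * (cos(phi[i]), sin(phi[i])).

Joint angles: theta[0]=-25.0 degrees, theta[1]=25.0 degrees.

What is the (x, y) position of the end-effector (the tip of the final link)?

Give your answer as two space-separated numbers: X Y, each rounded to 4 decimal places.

Answer: 6.7908 -1.3946

Derivation:
joint[0] = (0.0000, 0.0000)  (base)
link 0: phi[0] = -25 = -25 deg
  cos(-25 deg) = 0.9063, sin(-25 deg) = -0.4226
  joint[1] = (0.0000, 0.0000) + 3.3 * (0.9063, -0.4226) = (0.0000 + 2.9908, 0.0000 + -1.3946) = (2.9908, -1.3946)
link 1: phi[1] = -25 + 25 = 0 deg
  cos(0 deg) = 1.0000, sin(0 deg) = 0.0000
  joint[2] = (2.9908, -1.3946) + 3.8 * (1.0000, 0.0000) = (2.9908 + 3.8000, -1.3946 + 0.0000) = (6.7908, -1.3946)
End effector: (6.7908, -1.3946)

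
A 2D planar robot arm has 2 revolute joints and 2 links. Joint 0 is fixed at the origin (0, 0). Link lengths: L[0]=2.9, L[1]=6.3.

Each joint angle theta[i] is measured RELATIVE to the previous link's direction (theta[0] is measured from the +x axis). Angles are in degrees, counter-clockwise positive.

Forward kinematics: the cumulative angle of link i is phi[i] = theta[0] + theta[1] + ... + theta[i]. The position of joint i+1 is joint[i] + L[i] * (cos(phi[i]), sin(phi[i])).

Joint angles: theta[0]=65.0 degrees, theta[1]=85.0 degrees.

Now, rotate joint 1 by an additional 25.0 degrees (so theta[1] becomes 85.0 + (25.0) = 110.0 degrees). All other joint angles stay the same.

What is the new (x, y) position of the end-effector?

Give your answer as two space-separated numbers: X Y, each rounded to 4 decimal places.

Answer: -5.0504 3.1774

Derivation:
joint[0] = (0.0000, 0.0000)  (base)
link 0: phi[0] = 65 = 65 deg
  cos(65 deg) = 0.4226, sin(65 deg) = 0.9063
  joint[1] = (0.0000, 0.0000) + 2.9 * (0.4226, 0.9063) = (0.0000 + 1.2256, 0.0000 + 2.6283) = (1.2256, 2.6283)
link 1: phi[1] = 65 + 110 = 175 deg
  cos(175 deg) = -0.9962, sin(175 deg) = 0.0872
  joint[2] = (1.2256, 2.6283) + 6.3 * (-0.9962, 0.0872) = (1.2256 + -6.2760, 2.6283 + 0.5491) = (-5.0504, 3.1774)
End effector: (-5.0504, 3.1774)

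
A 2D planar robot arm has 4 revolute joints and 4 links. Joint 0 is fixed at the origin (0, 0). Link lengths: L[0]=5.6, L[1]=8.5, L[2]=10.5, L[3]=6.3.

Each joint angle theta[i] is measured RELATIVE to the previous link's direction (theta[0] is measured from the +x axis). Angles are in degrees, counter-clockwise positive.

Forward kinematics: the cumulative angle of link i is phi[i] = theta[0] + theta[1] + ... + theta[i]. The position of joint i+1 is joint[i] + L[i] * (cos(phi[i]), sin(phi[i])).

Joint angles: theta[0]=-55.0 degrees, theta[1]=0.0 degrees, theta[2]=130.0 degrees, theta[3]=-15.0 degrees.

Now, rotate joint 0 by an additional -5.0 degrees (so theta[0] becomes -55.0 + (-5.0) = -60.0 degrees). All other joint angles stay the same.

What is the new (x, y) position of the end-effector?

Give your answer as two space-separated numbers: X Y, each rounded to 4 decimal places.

joint[0] = (0.0000, 0.0000)  (base)
link 0: phi[0] = -60 = -60 deg
  cos(-60 deg) = 0.5000, sin(-60 deg) = -0.8660
  joint[1] = (0.0000, 0.0000) + 5.6 * (0.5000, -0.8660) = (0.0000 + 2.8000, 0.0000 + -4.8497) = (2.8000, -4.8497)
link 1: phi[1] = -60 + 0 = -60 deg
  cos(-60 deg) = 0.5000, sin(-60 deg) = -0.8660
  joint[2] = (2.8000, -4.8497) + 8.5 * (0.5000, -0.8660) = (2.8000 + 4.2500, -4.8497 + -7.3612) = (7.0500, -12.2110)
link 2: phi[2] = -60 + 0 + 130 = 70 deg
  cos(70 deg) = 0.3420, sin(70 deg) = 0.9397
  joint[3] = (7.0500, -12.2110) + 10.5 * (0.3420, 0.9397) = (7.0500 + 3.5912, -12.2110 + 9.8668) = (10.6412, -2.3442)
link 3: phi[3] = -60 + 0 + 130 + -15 = 55 deg
  cos(55 deg) = 0.5736, sin(55 deg) = 0.8192
  joint[4] = (10.6412, -2.3442) + 6.3 * (0.5736, 0.8192) = (10.6412 + 3.6135, -2.3442 + 5.1607) = (14.2547, 2.8165)
End effector: (14.2547, 2.8165)

Answer: 14.2547 2.8165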